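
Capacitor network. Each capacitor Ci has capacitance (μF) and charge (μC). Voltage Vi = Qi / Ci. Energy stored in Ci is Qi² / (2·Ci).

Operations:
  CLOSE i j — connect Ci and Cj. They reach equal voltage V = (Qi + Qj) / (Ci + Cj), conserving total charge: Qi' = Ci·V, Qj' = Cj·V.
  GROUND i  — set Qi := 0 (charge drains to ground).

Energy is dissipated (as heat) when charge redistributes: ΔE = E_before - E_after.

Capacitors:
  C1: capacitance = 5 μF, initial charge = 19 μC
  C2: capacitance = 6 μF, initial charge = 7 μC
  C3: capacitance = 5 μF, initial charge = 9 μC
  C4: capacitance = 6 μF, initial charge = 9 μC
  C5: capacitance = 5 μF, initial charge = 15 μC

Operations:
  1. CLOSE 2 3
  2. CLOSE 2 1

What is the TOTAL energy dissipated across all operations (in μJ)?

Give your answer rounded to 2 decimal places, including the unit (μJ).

Initial: C1(5μF, Q=19μC, V=3.80V), C2(6μF, Q=7μC, V=1.17V), C3(5μF, Q=9μC, V=1.80V), C4(6μF, Q=9μC, V=1.50V), C5(5μF, Q=15μC, V=3.00V)
Op 1: CLOSE 2-3: Q_total=16.00, C_total=11.00, V=1.45; Q2=8.73, Q3=7.27; dissipated=0.547
Op 2: CLOSE 2-1: Q_total=27.73, C_total=11.00, V=2.52; Q2=15.12, Q1=12.60; dissipated=7.502
Total dissipated: 8.049 μJ

Answer: 8.05 μJ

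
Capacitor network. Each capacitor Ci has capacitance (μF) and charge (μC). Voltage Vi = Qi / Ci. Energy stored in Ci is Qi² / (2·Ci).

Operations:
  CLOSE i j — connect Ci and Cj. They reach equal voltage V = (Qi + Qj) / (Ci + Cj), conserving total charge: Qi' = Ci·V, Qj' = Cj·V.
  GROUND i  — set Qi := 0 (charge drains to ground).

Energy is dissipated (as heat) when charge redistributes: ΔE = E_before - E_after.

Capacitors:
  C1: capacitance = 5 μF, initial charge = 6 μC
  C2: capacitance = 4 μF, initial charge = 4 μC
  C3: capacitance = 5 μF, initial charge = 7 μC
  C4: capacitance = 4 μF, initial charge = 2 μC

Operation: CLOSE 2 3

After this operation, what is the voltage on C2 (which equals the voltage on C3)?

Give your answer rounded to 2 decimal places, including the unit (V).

Initial: C1(5μF, Q=6μC, V=1.20V), C2(4μF, Q=4μC, V=1.00V), C3(5μF, Q=7μC, V=1.40V), C4(4μF, Q=2μC, V=0.50V)
Op 1: CLOSE 2-3: Q_total=11.00, C_total=9.00, V=1.22; Q2=4.89, Q3=6.11; dissipated=0.178

Answer: 1.22 V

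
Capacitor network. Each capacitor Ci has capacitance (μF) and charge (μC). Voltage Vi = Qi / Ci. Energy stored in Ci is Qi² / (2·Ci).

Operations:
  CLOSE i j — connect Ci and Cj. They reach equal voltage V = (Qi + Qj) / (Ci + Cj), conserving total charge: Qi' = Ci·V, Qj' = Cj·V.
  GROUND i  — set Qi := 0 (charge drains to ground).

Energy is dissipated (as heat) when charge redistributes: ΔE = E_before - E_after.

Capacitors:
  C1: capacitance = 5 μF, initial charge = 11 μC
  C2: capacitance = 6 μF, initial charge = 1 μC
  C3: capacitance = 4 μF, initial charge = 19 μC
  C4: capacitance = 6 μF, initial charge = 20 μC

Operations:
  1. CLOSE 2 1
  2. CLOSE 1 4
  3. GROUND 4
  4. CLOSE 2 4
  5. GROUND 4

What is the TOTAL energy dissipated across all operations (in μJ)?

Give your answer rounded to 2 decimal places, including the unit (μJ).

Initial: C1(5μF, Q=11μC, V=2.20V), C2(6μF, Q=1μC, V=0.17V), C3(4μF, Q=19μC, V=4.75V), C4(6μF, Q=20μC, V=3.33V)
Op 1: CLOSE 2-1: Q_total=12.00, C_total=11.00, V=1.09; Q2=6.55, Q1=5.45; dissipated=5.638
Op 2: CLOSE 1-4: Q_total=25.45, C_total=11.00, V=2.31; Q1=11.57, Q4=13.88; dissipated=6.857
Op 3: GROUND 4: Q4=0; energy lost=16.064
Op 4: CLOSE 2-4: Q_total=6.55, C_total=12.00, V=0.55; Q2=3.27, Q4=3.27; dissipated=1.785
Op 5: GROUND 4: Q4=0; energy lost=0.893
Total dissipated: 31.237 μJ

Answer: 31.24 μJ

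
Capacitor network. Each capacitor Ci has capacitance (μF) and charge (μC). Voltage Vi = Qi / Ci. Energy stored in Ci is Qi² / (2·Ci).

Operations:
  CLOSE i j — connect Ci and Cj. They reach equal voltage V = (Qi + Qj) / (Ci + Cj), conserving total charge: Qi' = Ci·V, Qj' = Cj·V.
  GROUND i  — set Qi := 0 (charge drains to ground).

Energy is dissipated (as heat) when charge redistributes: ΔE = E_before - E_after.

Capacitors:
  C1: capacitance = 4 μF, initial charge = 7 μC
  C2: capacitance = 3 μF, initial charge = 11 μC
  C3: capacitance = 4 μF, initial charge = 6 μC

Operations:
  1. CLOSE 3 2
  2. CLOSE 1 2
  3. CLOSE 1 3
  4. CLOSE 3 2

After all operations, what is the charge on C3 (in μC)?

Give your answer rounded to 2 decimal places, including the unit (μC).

Answer: 8.61 μC

Derivation:
Initial: C1(4μF, Q=7μC, V=1.75V), C2(3μF, Q=11μC, V=3.67V), C3(4μF, Q=6μC, V=1.50V)
Op 1: CLOSE 3-2: Q_total=17.00, C_total=7.00, V=2.43; Q3=9.71, Q2=7.29; dissipated=4.024
Op 2: CLOSE 1-2: Q_total=14.29, C_total=7.00, V=2.04; Q1=8.16, Q2=6.12; dissipated=0.395
Op 3: CLOSE 1-3: Q_total=17.88, C_total=8.00, V=2.23; Q1=8.94, Q3=8.94; dissipated=0.150
Op 4: CLOSE 3-2: Q_total=15.06, C_total=7.00, V=2.15; Q3=8.61, Q2=6.45; dissipated=0.032
Final charges: Q1=8.94, Q2=6.45, Q3=8.61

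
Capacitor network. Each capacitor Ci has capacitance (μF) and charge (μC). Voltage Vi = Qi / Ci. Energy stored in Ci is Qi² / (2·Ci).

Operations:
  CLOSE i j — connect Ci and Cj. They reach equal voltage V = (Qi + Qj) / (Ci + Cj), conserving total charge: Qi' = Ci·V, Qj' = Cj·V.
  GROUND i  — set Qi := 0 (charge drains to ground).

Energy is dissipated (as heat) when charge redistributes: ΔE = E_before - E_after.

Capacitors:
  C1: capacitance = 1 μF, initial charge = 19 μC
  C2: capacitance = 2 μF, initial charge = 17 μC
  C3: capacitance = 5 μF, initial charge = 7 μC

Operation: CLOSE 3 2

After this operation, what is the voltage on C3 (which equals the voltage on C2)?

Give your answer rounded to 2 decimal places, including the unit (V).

Answer: 3.43 V

Derivation:
Initial: C1(1μF, Q=19μC, V=19.00V), C2(2μF, Q=17μC, V=8.50V), C3(5μF, Q=7μC, V=1.40V)
Op 1: CLOSE 3-2: Q_total=24.00, C_total=7.00, V=3.43; Q3=17.14, Q2=6.86; dissipated=36.007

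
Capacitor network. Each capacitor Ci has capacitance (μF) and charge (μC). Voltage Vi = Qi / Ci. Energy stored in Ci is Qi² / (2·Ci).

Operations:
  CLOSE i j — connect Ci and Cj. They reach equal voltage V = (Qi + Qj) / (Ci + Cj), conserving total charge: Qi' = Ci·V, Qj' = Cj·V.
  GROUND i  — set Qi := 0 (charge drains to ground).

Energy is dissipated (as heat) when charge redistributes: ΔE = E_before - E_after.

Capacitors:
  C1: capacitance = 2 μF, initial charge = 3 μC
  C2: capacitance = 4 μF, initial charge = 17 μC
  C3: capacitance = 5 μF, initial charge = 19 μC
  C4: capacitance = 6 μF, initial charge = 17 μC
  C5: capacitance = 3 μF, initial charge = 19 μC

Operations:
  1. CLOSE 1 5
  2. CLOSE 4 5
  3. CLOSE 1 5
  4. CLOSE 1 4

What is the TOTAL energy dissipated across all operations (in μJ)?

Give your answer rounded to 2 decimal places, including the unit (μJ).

Initial: C1(2μF, Q=3μC, V=1.50V), C2(4μF, Q=17μC, V=4.25V), C3(5μF, Q=19μC, V=3.80V), C4(6μF, Q=17μC, V=2.83V), C5(3μF, Q=19μC, V=6.33V)
Op 1: CLOSE 1-5: Q_total=22.00, C_total=5.00, V=4.40; Q1=8.80, Q5=13.20; dissipated=14.017
Op 2: CLOSE 4-5: Q_total=30.20, C_total=9.00, V=3.36; Q4=20.13, Q5=10.07; dissipated=2.454
Op 3: CLOSE 1-5: Q_total=18.87, C_total=5.00, V=3.77; Q1=7.55, Q5=11.32; dissipated=0.655
Op 4: CLOSE 1-4: Q_total=27.68, C_total=8.00, V=3.46; Q1=6.92, Q4=20.76; dissipated=0.131
Total dissipated: 17.257 μJ

Answer: 17.26 μJ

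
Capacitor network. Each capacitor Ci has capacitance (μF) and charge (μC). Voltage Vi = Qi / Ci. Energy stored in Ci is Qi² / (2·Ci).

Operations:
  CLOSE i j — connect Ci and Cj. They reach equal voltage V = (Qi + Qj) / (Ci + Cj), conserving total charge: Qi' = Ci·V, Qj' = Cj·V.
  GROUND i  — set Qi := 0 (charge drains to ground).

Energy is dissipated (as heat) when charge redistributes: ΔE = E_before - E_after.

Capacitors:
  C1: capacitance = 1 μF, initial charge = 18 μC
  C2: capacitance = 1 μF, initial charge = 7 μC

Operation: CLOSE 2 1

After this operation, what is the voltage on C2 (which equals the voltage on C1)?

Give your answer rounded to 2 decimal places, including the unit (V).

Initial: C1(1μF, Q=18μC, V=18.00V), C2(1μF, Q=7μC, V=7.00V)
Op 1: CLOSE 2-1: Q_total=25.00, C_total=2.00, V=12.50; Q2=12.50, Q1=12.50; dissipated=30.250

Answer: 12.50 V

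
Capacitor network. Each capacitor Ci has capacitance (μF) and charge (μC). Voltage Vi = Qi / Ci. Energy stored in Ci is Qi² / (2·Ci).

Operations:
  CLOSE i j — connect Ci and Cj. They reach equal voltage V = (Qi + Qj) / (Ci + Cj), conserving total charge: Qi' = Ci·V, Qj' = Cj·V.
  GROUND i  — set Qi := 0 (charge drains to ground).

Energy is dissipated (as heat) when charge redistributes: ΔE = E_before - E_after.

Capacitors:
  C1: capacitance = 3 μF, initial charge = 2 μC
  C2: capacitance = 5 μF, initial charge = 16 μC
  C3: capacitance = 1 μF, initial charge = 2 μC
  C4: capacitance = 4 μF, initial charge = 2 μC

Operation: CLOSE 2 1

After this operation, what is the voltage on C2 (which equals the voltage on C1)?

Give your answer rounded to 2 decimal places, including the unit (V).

Answer: 2.25 V

Derivation:
Initial: C1(3μF, Q=2μC, V=0.67V), C2(5μF, Q=16μC, V=3.20V), C3(1μF, Q=2μC, V=2.00V), C4(4μF, Q=2μC, V=0.50V)
Op 1: CLOSE 2-1: Q_total=18.00, C_total=8.00, V=2.25; Q2=11.25, Q1=6.75; dissipated=6.017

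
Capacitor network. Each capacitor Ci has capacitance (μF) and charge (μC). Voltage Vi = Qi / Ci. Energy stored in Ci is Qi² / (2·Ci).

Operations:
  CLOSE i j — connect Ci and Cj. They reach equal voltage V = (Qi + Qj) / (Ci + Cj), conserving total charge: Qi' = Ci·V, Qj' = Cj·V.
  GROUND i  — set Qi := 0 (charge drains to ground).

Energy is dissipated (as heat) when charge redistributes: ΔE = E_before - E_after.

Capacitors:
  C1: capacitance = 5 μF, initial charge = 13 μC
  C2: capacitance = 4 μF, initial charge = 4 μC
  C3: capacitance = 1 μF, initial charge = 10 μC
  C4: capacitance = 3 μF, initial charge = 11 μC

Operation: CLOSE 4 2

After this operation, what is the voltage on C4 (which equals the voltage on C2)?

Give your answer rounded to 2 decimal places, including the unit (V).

Answer: 2.14 V

Derivation:
Initial: C1(5μF, Q=13μC, V=2.60V), C2(4μF, Q=4μC, V=1.00V), C3(1μF, Q=10μC, V=10.00V), C4(3μF, Q=11μC, V=3.67V)
Op 1: CLOSE 4-2: Q_total=15.00, C_total=7.00, V=2.14; Q4=6.43, Q2=8.57; dissipated=6.095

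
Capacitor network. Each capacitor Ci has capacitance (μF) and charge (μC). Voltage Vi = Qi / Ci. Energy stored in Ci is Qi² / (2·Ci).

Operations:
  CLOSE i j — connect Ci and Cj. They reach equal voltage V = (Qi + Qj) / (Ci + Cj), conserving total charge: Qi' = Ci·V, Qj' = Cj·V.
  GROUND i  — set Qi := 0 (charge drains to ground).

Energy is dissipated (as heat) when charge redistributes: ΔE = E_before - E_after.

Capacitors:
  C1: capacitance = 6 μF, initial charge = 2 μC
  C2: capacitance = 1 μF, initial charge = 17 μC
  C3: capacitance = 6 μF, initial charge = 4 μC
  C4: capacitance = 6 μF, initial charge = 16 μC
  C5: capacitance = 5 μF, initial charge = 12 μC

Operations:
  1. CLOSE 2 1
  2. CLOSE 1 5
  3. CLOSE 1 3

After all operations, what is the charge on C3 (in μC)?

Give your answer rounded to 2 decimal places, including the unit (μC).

Answer: 9.71 μC

Derivation:
Initial: C1(6μF, Q=2μC, V=0.33V), C2(1μF, Q=17μC, V=17.00V), C3(6μF, Q=4μC, V=0.67V), C4(6μF, Q=16μC, V=2.67V), C5(5μF, Q=12μC, V=2.40V)
Op 1: CLOSE 2-1: Q_total=19.00, C_total=7.00, V=2.71; Q2=2.71, Q1=16.29; dissipated=119.048
Op 2: CLOSE 1-5: Q_total=28.29, C_total=11.00, V=2.57; Q1=15.43, Q5=12.86; dissipated=0.135
Op 3: CLOSE 1-3: Q_total=19.43, C_total=12.00, V=1.62; Q1=9.71, Q3=9.71; dissipated=5.442
Final charges: Q1=9.71, Q2=2.71, Q3=9.71, Q4=16.00, Q5=12.86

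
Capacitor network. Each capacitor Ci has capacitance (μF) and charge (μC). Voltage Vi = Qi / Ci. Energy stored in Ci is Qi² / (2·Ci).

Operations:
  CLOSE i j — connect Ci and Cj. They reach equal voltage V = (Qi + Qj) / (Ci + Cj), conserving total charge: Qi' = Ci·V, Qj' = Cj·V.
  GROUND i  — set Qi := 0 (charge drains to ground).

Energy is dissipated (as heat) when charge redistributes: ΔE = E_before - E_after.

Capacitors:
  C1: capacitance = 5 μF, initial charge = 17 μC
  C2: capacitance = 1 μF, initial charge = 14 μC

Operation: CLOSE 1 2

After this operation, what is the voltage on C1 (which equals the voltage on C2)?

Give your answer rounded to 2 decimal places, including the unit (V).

Answer: 5.17 V

Derivation:
Initial: C1(5μF, Q=17μC, V=3.40V), C2(1μF, Q=14μC, V=14.00V)
Op 1: CLOSE 1-2: Q_total=31.00, C_total=6.00, V=5.17; Q1=25.83, Q2=5.17; dissipated=46.817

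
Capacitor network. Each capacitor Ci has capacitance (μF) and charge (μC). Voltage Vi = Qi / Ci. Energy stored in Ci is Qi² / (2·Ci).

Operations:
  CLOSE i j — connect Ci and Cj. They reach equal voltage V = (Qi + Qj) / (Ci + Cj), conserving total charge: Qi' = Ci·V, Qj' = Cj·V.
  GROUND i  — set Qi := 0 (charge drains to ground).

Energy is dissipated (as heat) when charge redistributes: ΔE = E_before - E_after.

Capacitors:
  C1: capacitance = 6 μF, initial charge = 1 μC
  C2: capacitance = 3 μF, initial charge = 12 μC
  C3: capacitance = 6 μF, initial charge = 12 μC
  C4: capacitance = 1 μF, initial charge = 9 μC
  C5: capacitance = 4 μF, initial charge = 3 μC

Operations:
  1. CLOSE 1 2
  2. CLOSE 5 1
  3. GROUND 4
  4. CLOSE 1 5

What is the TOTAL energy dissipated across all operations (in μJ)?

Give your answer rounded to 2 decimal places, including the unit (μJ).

Answer: 55.77 μJ

Derivation:
Initial: C1(6μF, Q=1μC, V=0.17V), C2(3μF, Q=12μC, V=4.00V), C3(6μF, Q=12μC, V=2.00V), C4(1μF, Q=9μC, V=9.00V), C5(4μF, Q=3μC, V=0.75V)
Op 1: CLOSE 1-2: Q_total=13.00, C_total=9.00, V=1.44; Q1=8.67, Q2=4.33; dissipated=14.694
Op 2: CLOSE 5-1: Q_total=11.67, C_total=10.00, V=1.17; Q5=4.67, Q1=7.00; dissipated=0.579
Op 3: GROUND 4: Q4=0; energy lost=40.500
Op 4: CLOSE 1-5: Q_total=11.67, C_total=10.00, V=1.17; Q1=7.00, Q5=4.67; dissipated=0.000
Total dissipated: 55.773 μJ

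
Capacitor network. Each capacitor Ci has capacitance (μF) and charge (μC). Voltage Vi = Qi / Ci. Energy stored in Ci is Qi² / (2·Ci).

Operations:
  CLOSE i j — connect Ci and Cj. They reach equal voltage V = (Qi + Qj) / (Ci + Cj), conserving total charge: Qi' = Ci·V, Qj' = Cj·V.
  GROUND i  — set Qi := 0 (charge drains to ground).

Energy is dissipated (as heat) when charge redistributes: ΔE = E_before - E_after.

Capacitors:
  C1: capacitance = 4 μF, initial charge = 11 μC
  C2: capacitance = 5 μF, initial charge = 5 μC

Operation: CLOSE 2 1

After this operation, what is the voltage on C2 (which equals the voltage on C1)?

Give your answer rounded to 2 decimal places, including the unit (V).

Answer: 1.78 V

Derivation:
Initial: C1(4μF, Q=11μC, V=2.75V), C2(5μF, Q=5μC, V=1.00V)
Op 1: CLOSE 2-1: Q_total=16.00, C_total=9.00, V=1.78; Q2=8.89, Q1=7.11; dissipated=3.403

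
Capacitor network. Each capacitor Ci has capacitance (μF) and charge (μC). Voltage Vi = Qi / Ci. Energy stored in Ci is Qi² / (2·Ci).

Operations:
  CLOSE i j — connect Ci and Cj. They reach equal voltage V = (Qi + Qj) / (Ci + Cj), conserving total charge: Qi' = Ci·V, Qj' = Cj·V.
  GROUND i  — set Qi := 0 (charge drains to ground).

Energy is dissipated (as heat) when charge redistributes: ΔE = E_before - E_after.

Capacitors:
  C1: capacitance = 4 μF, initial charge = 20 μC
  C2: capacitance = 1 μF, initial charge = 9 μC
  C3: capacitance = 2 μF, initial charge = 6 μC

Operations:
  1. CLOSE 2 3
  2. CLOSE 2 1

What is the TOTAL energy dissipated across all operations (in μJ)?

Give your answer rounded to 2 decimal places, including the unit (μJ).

Answer: 12.00 μJ

Derivation:
Initial: C1(4μF, Q=20μC, V=5.00V), C2(1μF, Q=9μC, V=9.00V), C3(2μF, Q=6μC, V=3.00V)
Op 1: CLOSE 2-3: Q_total=15.00, C_total=3.00, V=5.00; Q2=5.00, Q3=10.00; dissipated=12.000
Op 2: CLOSE 2-1: Q_total=25.00, C_total=5.00, V=5.00; Q2=5.00, Q1=20.00; dissipated=0.000
Total dissipated: 12.000 μJ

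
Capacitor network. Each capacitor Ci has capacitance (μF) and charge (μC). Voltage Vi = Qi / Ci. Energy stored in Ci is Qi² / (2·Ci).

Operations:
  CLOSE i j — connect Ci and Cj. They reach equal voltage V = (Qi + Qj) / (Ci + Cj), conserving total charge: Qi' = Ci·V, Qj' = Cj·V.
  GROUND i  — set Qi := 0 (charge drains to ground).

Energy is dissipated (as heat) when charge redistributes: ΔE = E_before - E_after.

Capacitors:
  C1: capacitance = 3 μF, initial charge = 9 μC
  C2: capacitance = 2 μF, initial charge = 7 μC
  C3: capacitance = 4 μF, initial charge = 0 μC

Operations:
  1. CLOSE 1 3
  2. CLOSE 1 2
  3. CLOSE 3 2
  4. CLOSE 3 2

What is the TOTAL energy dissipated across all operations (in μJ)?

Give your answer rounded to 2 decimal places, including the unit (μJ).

Answer: 11.18 μJ

Derivation:
Initial: C1(3μF, Q=9μC, V=3.00V), C2(2μF, Q=7μC, V=3.50V), C3(4μF, Q=0μC, V=0.00V)
Op 1: CLOSE 1-3: Q_total=9.00, C_total=7.00, V=1.29; Q1=3.86, Q3=5.14; dissipated=7.714
Op 2: CLOSE 1-2: Q_total=10.86, C_total=5.00, V=2.17; Q1=6.51, Q2=4.34; dissipated=2.942
Op 3: CLOSE 3-2: Q_total=9.49, C_total=6.00, V=1.58; Q3=6.32, Q2=3.16; dissipated=0.523
Op 4: CLOSE 3-2: Q_total=9.49, C_total=6.00, V=1.58; Q3=6.32, Q2=3.16; dissipated=0.000
Total dissipated: 11.179 μJ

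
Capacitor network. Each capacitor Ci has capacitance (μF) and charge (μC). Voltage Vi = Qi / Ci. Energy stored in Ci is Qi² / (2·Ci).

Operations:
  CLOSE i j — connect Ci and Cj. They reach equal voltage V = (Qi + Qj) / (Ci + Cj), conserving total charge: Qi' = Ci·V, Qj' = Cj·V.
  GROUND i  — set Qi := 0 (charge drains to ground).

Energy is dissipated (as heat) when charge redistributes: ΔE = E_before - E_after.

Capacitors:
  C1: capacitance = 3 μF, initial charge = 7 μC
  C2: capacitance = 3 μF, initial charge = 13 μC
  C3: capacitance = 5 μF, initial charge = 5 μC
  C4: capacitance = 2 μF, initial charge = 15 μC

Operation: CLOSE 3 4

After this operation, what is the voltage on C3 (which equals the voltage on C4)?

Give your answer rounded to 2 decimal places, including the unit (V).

Answer: 2.86 V

Derivation:
Initial: C1(3μF, Q=7μC, V=2.33V), C2(3μF, Q=13μC, V=4.33V), C3(5μF, Q=5μC, V=1.00V), C4(2μF, Q=15μC, V=7.50V)
Op 1: CLOSE 3-4: Q_total=20.00, C_total=7.00, V=2.86; Q3=14.29, Q4=5.71; dissipated=30.179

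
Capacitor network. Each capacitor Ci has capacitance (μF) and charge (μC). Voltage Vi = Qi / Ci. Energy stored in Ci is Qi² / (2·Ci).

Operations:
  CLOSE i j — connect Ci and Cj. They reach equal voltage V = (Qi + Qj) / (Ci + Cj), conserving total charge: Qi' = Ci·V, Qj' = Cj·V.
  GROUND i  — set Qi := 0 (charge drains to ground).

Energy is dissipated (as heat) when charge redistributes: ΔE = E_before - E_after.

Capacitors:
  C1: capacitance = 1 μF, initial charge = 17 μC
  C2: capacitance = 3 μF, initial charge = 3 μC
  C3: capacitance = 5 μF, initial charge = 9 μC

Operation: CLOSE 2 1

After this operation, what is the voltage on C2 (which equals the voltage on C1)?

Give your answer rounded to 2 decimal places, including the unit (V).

Initial: C1(1μF, Q=17μC, V=17.00V), C2(3μF, Q=3μC, V=1.00V), C3(5μF, Q=9μC, V=1.80V)
Op 1: CLOSE 2-1: Q_total=20.00, C_total=4.00, V=5.00; Q2=15.00, Q1=5.00; dissipated=96.000

Answer: 5.00 V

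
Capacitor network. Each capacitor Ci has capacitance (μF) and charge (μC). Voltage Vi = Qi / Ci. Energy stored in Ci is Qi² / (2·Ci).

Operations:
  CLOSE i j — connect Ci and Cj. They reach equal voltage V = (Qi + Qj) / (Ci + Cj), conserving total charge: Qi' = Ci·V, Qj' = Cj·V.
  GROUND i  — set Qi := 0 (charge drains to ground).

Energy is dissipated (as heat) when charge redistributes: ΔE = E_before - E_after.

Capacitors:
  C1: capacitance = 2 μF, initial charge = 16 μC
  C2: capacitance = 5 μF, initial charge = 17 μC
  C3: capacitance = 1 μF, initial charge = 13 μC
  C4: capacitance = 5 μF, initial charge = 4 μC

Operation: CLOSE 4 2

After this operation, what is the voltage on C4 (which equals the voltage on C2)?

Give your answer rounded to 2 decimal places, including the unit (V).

Answer: 2.10 V

Derivation:
Initial: C1(2μF, Q=16μC, V=8.00V), C2(5μF, Q=17μC, V=3.40V), C3(1μF, Q=13μC, V=13.00V), C4(5μF, Q=4μC, V=0.80V)
Op 1: CLOSE 4-2: Q_total=21.00, C_total=10.00, V=2.10; Q4=10.50, Q2=10.50; dissipated=8.450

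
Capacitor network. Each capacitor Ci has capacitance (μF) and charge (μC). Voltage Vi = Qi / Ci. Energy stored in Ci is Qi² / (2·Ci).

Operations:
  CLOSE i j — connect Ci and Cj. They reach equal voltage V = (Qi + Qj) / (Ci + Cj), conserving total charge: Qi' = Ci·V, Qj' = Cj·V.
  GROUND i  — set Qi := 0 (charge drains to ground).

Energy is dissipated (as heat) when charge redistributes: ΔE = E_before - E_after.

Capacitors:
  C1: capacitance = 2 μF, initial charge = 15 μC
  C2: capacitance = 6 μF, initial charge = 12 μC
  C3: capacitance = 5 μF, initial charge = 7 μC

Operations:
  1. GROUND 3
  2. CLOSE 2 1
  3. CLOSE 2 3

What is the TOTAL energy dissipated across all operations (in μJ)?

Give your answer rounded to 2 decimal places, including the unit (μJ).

Initial: C1(2μF, Q=15μC, V=7.50V), C2(6μF, Q=12μC, V=2.00V), C3(5μF, Q=7μC, V=1.40V)
Op 1: GROUND 3: Q3=0; energy lost=4.900
Op 2: CLOSE 2-1: Q_total=27.00, C_total=8.00, V=3.38; Q2=20.25, Q1=6.75; dissipated=22.688
Op 3: CLOSE 2-3: Q_total=20.25, C_total=11.00, V=1.84; Q2=11.05, Q3=9.20; dissipated=15.533
Total dissipated: 43.120 μJ

Answer: 43.12 μJ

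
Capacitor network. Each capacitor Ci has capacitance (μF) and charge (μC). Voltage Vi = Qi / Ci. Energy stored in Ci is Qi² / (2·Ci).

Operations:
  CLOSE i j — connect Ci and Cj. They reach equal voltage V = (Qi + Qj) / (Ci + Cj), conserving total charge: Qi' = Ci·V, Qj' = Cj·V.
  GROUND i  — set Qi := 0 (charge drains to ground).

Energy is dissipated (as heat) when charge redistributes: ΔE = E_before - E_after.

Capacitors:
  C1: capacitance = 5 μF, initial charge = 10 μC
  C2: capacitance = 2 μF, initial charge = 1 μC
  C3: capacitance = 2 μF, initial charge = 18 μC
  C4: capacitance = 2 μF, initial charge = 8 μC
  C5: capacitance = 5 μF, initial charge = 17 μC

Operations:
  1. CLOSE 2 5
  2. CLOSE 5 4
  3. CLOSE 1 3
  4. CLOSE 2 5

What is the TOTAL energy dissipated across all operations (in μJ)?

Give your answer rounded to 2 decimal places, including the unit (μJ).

Initial: C1(5μF, Q=10μC, V=2.00V), C2(2μF, Q=1μC, V=0.50V), C3(2μF, Q=18μC, V=9.00V), C4(2μF, Q=8μC, V=4.00V), C5(5μF, Q=17μC, V=3.40V)
Op 1: CLOSE 2-5: Q_total=18.00, C_total=7.00, V=2.57; Q2=5.14, Q5=12.86; dissipated=6.007
Op 2: CLOSE 5-4: Q_total=20.86, C_total=7.00, V=2.98; Q5=14.90, Q4=5.96; dissipated=1.458
Op 3: CLOSE 1-3: Q_total=28.00, C_total=7.00, V=4.00; Q1=20.00, Q3=8.00; dissipated=35.000
Op 4: CLOSE 2-5: Q_total=20.04, C_total=7.00, V=2.86; Q2=5.73, Q5=14.31; dissipated=0.119
Total dissipated: 42.584 μJ

Answer: 42.58 μJ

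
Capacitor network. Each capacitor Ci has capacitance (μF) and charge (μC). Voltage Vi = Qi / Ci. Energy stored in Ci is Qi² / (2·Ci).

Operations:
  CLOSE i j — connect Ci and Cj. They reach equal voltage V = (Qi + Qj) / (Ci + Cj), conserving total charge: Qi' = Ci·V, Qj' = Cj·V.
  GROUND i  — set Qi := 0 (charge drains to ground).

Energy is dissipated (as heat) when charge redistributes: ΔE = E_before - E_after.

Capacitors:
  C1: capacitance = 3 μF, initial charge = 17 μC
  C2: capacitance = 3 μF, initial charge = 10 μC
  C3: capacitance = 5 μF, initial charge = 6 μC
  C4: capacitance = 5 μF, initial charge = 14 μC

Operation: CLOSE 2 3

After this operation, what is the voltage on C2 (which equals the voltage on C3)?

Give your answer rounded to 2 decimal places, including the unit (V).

Answer: 2.00 V

Derivation:
Initial: C1(3μF, Q=17μC, V=5.67V), C2(3μF, Q=10μC, V=3.33V), C3(5μF, Q=6μC, V=1.20V), C4(5μF, Q=14μC, V=2.80V)
Op 1: CLOSE 2-3: Q_total=16.00, C_total=8.00, V=2.00; Q2=6.00, Q3=10.00; dissipated=4.267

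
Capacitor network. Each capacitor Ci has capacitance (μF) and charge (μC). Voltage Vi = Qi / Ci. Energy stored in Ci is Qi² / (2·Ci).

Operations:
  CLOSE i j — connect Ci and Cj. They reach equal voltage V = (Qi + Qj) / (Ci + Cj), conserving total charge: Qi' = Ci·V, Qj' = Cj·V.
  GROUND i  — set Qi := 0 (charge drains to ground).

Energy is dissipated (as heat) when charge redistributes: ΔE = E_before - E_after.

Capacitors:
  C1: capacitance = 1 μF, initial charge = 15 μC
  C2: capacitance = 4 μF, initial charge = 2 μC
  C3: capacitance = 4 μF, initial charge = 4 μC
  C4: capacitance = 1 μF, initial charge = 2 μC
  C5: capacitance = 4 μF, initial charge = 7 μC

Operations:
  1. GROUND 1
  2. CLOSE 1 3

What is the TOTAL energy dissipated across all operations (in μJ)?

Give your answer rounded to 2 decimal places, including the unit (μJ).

Initial: C1(1μF, Q=15μC, V=15.00V), C2(4μF, Q=2μC, V=0.50V), C3(4μF, Q=4μC, V=1.00V), C4(1μF, Q=2μC, V=2.00V), C5(4μF, Q=7μC, V=1.75V)
Op 1: GROUND 1: Q1=0; energy lost=112.500
Op 2: CLOSE 1-3: Q_total=4.00, C_total=5.00, V=0.80; Q1=0.80, Q3=3.20; dissipated=0.400
Total dissipated: 112.900 μJ

Answer: 112.90 μJ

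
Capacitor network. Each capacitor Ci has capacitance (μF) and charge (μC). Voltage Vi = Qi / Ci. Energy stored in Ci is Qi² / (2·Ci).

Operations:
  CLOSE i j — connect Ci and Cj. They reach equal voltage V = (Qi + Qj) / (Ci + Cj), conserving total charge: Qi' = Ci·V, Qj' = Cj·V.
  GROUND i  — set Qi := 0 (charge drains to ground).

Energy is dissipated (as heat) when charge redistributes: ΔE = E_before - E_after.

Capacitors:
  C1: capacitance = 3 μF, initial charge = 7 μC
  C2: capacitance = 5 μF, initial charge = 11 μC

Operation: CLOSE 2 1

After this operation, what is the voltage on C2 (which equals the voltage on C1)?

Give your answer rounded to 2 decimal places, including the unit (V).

Initial: C1(3μF, Q=7μC, V=2.33V), C2(5μF, Q=11μC, V=2.20V)
Op 1: CLOSE 2-1: Q_total=18.00, C_total=8.00, V=2.25; Q2=11.25, Q1=6.75; dissipated=0.017

Answer: 2.25 V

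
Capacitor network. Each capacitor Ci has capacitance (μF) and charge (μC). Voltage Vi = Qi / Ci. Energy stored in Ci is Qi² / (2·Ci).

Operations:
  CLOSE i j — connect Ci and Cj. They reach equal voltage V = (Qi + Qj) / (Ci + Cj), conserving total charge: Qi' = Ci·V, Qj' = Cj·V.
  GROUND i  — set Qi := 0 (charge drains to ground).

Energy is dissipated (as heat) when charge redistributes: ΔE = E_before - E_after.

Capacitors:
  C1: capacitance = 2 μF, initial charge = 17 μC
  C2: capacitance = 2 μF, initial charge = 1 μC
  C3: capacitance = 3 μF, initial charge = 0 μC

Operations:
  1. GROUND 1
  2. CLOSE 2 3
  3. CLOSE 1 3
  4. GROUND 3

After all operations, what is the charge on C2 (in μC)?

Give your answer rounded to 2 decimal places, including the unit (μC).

Answer: 0.40 μC

Derivation:
Initial: C1(2μF, Q=17μC, V=8.50V), C2(2μF, Q=1μC, V=0.50V), C3(3μF, Q=0μC, V=0.00V)
Op 1: GROUND 1: Q1=0; energy lost=72.250
Op 2: CLOSE 2-3: Q_total=1.00, C_total=5.00, V=0.20; Q2=0.40, Q3=0.60; dissipated=0.150
Op 3: CLOSE 1-3: Q_total=0.60, C_total=5.00, V=0.12; Q1=0.24, Q3=0.36; dissipated=0.024
Op 4: GROUND 3: Q3=0; energy lost=0.022
Final charges: Q1=0.24, Q2=0.40, Q3=0.00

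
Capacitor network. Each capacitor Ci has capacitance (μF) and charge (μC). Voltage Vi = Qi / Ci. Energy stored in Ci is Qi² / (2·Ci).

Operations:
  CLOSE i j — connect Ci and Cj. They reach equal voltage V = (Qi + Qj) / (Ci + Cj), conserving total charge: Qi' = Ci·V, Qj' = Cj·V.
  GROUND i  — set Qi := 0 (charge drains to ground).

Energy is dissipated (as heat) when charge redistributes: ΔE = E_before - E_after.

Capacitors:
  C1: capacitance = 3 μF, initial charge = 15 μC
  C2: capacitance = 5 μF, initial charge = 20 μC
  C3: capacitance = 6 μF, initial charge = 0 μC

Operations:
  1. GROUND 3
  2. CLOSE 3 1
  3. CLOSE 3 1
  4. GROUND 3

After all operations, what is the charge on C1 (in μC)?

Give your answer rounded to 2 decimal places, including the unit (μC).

Initial: C1(3μF, Q=15μC, V=5.00V), C2(5μF, Q=20μC, V=4.00V), C3(6μF, Q=0μC, V=0.00V)
Op 1: GROUND 3: Q3=0; energy lost=0.000
Op 2: CLOSE 3-1: Q_total=15.00, C_total=9.00, V=1.67; Q3=10.00, Q1=5.00; dissipated=25.000
Op 3: CLOSE 3-1: Q_total=15.00, C_total=9.00, V=1.67; Q3=10.00, Q1=5.00; dissipated=0.000
Op 4: GROUND 3: Q3=0; energy lost=8.333
Final charges: Q1=5.00, Q2=20.00, Q3=0.00

Answer: 5.00 μC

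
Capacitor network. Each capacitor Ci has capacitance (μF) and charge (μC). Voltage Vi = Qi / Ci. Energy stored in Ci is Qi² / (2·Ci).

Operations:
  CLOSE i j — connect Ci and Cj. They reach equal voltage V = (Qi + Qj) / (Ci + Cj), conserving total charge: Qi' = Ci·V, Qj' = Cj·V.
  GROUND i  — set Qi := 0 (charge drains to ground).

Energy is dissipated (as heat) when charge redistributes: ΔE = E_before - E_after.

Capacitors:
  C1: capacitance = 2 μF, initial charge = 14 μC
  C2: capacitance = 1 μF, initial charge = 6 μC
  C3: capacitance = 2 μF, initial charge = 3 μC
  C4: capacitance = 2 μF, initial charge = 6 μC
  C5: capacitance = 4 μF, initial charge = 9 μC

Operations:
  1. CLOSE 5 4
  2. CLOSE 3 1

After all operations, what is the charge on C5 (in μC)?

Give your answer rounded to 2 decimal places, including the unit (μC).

Initial: C1(2μF, Q=14μC, V=7.00V), C2(1μF, Q=6μC, V=6.00V), C3(2μF, Q=3μC, V=1.50V), C4(2μF, Q=6μC, V=3.00V), C5(4μF, Q=9μC, V=2.25V)
Op 1: CLOSE 5-4: Q_total=15.00, C_total=6.00, V=2.50; Q5=10.00, Q4=5.00; dissipated=0.375
Op 2: CLOSE 3-1: Q_total=17.00, C_total=4.00, V=4.25; Q3=8.50, Q1=8.50; dissipated=15.125
Final charges: Q1=8.50, Q2=6.00, Q3=8.50, Q4=5.00, Q5=10.00

Answer: 10.00 μC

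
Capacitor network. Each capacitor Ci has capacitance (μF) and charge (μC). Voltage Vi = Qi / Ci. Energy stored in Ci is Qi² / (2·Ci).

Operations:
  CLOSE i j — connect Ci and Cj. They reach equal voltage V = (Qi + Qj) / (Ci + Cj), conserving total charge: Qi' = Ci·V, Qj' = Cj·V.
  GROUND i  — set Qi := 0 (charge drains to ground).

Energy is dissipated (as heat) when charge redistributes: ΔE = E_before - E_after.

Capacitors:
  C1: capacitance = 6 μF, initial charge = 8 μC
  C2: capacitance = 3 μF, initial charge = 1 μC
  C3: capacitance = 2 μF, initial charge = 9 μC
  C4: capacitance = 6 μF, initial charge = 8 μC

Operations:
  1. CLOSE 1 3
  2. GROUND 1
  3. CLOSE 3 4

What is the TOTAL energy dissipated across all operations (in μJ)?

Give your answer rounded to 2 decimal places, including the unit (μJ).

Initial: C1(6μF, Q=8μC, V=1.33V), C2(3μF, Q=1μC, V=0.33V), C3(2μF, Q=9μC, V=4.50V), C4(6μF, Q=8μC, V=1.33V)
Op 1: CLOSE 1-3: Q_total=17.00, C_total=8.00, V=2.12; Q1=12.75, Q3=4.25; dissipated=7.521
Op 2: GROUND 1: Q1=0; energy lost=13.547
Op 3: CLOSE 3-4: Q_total=12.25, C_total=8.00, V=1.53; Q3=3.06, Q4=9.19; dissipated=0.470
Total dissipated: 21.538 μJ

Answer: 21.54 μJ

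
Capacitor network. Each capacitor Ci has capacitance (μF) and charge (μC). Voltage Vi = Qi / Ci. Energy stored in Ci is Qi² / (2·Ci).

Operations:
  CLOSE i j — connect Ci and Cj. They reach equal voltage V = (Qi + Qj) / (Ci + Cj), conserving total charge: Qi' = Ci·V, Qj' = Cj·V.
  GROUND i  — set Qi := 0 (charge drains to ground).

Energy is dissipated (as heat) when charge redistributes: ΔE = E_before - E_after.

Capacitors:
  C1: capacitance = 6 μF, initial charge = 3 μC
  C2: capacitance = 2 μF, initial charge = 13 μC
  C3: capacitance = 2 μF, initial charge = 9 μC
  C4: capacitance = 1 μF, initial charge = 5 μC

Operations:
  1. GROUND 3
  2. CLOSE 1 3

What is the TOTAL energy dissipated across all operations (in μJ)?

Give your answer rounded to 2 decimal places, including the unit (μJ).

Initial: C1(6μF, Q=3μC, V=0.50V), C2(2μF, Q=13μC, V=6.50V), C3(2μF, Q=9μC, V=4.50V), C4(1μF, Q=5μC, V=5.00V)
Op 1: GROUND 3: Q3=0; energy lost=20.250
Op 2: CLOSE 1-3: Q_total=3.00, C_total=8.00, V=0.38; Q1=2.25, Q3=0.75; dissipated=0.188
Total dissipated: 20.438 μJ

Answer: 20.44 μJ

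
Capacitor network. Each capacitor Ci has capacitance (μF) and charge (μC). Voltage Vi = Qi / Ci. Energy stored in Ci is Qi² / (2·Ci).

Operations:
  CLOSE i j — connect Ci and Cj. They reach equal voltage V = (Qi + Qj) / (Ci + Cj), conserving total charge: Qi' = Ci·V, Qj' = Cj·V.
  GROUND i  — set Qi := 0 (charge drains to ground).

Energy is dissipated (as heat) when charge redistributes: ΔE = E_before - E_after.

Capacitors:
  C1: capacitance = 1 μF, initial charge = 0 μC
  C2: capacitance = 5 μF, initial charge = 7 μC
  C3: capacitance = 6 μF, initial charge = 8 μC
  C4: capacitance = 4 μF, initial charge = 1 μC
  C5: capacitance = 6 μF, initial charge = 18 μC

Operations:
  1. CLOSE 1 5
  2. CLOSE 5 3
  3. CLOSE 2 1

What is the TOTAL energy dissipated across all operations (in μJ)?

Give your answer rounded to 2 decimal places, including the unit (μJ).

Initial: C1(1μF, Q=0μC, V=0.00V), C2(5μF, Q=7μC, V=1.40V), C3(6μF, Q=8μC, V=1.33V), C4(4μF, Q=1μC, V=0.25V), C5(6μF, Q=18μC, V=3.00V)
Op 1: CLOSE 1-5: Q_total=18.00, C_total=7.00, V=2.57; Q1=2.57, Q5=15.43; dissipated=3.857
Op 2: CLOSE 5-3: Q_total=23.43, C_total=12.00, V=1.95; Q5=11.71, Q3=11.71; dissipated=2.299
Op 3: CLOSE 2-1: Q_total=9.57, C_total=6.00, V=1.60; Q2=7.98, Q1=1.60; dissipated=0.572
Total dissipated: 6.728 μJ

Answer: 6.73 μJ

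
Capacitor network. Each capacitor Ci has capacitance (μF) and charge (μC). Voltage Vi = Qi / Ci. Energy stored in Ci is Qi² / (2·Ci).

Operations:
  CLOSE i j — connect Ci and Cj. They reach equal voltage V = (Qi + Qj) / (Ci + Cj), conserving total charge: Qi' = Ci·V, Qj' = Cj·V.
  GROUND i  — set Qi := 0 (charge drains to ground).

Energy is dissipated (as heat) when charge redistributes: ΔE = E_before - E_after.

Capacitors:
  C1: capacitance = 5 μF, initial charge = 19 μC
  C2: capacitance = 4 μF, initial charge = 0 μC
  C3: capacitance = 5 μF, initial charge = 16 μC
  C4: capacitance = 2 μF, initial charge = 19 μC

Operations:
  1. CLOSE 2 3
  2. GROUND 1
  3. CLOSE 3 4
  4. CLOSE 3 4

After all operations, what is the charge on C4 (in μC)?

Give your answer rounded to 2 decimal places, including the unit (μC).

Answer: 7.97 μC

Derivation:
Initial: C1(5μF, Q=19μC, V=3.80V), C2(4μF, Q=0μC, V=0.00V), C3(5μF, Q=16μC, V=3.20V), C4(2μF, Q=19μC, V=9.50V)
Op 1: CLOSE 2-3: Q_total=16.00, C_total=9.00, V=1.78; Q2=7.11, Q3=8.89; dissipated=11.378
Op 2: GROUND 1: Q1=0; energy lost=36.100
Op 3: CLOSE 3-4: Q_total=27.89, C_total=7.00, V=3.98; Q3=19.92, Q4=7.97; dissipated=42.595
Op 4: CLOSE 3-4: Q_total=27.89, C_total=7.00, V=3.98; Q3=19.92, Q4=7.97; dissipated=0.000
Final charges: Q1=0.00, Q2=7.11, Q3=19.92, Q4=7.97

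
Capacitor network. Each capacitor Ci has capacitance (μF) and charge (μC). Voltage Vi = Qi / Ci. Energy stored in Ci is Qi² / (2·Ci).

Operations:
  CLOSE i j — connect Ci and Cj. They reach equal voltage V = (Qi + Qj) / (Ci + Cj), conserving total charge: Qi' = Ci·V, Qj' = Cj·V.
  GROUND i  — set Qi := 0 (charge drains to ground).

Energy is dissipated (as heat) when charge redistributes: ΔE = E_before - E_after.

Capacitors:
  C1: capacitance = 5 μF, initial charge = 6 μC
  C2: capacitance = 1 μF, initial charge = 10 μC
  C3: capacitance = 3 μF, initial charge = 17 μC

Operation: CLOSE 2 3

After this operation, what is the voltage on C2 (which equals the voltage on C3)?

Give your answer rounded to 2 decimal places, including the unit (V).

Answer: 6.75 V

Derivation:
Initial: C1(5μF, Q=6μC, V=1.20V), C2(1μF, Q=10μC, V=10.00V), C3(3μF, Q=17μC, V=5.67V)
Op 1: CLOSE 2-3: Q_total=27.00, C_total=4.00, V=6.75; Q2=6.75, Q3=20.25; dissipated=7.042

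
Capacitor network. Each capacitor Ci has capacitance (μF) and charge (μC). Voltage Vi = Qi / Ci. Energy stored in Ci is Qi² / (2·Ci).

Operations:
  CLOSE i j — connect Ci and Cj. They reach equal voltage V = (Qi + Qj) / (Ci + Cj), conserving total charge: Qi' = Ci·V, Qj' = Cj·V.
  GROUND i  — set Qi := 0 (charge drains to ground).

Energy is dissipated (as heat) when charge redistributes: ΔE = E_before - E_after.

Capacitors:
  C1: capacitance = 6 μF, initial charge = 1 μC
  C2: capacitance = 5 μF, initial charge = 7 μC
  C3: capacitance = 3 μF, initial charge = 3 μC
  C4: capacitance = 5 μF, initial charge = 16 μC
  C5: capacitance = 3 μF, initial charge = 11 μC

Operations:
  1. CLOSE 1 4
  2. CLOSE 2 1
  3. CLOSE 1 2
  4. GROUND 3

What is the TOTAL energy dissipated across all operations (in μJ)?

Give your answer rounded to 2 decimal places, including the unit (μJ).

Initial: C1(6μF, Q=1μC, V=0.17V), C2(5μF, Q=7μC, V=1.40V), C3(3μF, Q=3μC, V=1.00V), C4(5μF, Q=16μC, V=3.20V), C5(3μF, Q=11μC, V=3.67V)
Op 1: CLOSE 1-4: Q_total=17.00, C_total=11.00, V=1.55; Q1=9.27, Q4=7.73; dissipated=12.547
Op 2: CLOSE 2-1: Q_total=16.27, C_total=11.00, V=1.48; Q2=7.40, Q1=8.88; dissipated=0.029
Op 3: CLOSE 1-2: Q_total=16.27, C_total=11.00, V=1.48; Q1=8.88, Q2=7.40; dissipated=0.000
Op 4: GROUND 3: Q3=0; energy lost=1.500
Total dissipated: 14.076 μJ

Answer: 14.08 μJ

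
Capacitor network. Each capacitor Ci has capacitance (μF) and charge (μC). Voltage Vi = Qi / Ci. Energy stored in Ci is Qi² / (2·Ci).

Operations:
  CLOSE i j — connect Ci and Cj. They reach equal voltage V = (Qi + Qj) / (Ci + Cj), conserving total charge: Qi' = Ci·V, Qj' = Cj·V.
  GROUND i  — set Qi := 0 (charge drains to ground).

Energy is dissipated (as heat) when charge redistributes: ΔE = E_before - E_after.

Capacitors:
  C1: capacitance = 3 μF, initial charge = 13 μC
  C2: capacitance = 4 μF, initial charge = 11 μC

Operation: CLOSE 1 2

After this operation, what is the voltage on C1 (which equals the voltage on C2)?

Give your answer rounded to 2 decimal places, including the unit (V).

Initial: C1(3μF, Q=13μC, V=4.33V), C2(4μF, Q=11μC, V=2.75V)
Op 1: CLOSE 1-2: Q_total=24.00, C_total=7.00, V=3.43; Q1=10.29, Q2=13.71; dissipated=2.149

Answer: 3.43 V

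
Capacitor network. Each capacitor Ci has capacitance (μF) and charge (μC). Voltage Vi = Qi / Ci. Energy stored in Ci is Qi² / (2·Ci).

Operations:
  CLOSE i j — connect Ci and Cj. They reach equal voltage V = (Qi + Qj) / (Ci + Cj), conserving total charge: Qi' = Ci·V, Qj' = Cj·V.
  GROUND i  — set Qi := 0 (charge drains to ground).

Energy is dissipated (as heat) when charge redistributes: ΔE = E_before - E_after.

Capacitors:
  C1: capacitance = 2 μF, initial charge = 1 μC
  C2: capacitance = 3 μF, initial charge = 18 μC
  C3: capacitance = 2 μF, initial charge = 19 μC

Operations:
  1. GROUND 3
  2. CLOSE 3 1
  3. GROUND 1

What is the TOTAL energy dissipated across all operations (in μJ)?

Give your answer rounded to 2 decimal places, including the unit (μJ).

Answer: 90.44 μJ

Derivation:
Initial: C1(2μF, Q=1μC, V=0.50V), C2(3μF, Q=18μC, V=6.00V), C3(2μF, Q=19μC, V=9.50V)
Op 1: GROUND 3: Q3=0; energy lost=90.250
Op 2: CLOSE 3-1: Q_total=1.00, C_total=4.00, V=0.25; Q3=0.50, Q1=0.50; dissipated=0.125
Op 3: GROUND 1: Q1=0; energy lost=0.062
Total dissipated: 90.438 μJ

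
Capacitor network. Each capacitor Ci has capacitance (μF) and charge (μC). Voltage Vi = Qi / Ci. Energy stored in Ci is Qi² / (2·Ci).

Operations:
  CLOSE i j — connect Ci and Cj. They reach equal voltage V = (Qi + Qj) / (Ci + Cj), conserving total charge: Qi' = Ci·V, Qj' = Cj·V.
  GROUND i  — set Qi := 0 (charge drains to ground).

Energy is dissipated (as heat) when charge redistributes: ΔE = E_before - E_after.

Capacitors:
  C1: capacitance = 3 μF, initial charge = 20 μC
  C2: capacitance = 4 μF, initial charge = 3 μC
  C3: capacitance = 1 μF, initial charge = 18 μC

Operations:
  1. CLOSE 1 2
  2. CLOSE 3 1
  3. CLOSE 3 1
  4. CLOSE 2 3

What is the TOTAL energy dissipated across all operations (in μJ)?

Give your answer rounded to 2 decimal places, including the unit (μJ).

Answer: 116.61 μJ

Derivation:
Initial: C1(3μF, Q=20μC, V=6.67V), C2(4μF, Q=3μC, V=0.75V), C3(1μF, Q=18μC, V=18.00V)
Op 1: CLOSE 1-2: Q_total=23.00, C_total=7.00, V=3.29; Q1=9.86, Q2=13.14; dissipated=30.006
Op 2: CLOSE 3-1: Q_total=27.86, C_total=4.00, V=6.96; Q3=6.96, Q1=20.89; dissipated=81.191
Op 3: CLOSE 3-1: Q_total=27.86, C_total=4.00, V=6.96; Q3=6.96, Q1=20.89; dissipated=0.000
Op 4: CLOSE 2-3: Q_total=20.11, C_total=5.00, V=4.02; Q2=16.09, Q3=4.02; dissipated=5.413
Total dissipated: 116.610 μJ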